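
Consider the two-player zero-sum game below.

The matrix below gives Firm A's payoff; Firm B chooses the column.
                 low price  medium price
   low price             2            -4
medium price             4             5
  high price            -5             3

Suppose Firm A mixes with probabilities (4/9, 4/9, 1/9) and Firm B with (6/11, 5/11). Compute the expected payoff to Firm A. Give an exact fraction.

149/99

Against (6/11, 5/11), each row's expected payoff is low price: -8/11; medium price: 49/11; high price: -15/11.
Taking the (4/9, 4/9, 1/9)-weighted average: (4/9)·(-8/11) + (4/9)·(49/11) + (1/9)·(-15/11) = 149/99.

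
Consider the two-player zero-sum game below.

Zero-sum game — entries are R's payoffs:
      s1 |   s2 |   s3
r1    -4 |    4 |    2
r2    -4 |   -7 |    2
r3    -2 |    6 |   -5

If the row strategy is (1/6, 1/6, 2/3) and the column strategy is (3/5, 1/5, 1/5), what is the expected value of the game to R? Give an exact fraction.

-43/30

Against (3/5, 1/5, 1/5), each row's expected payoff is r1: -6/5; r2: -17/5; r3: -1.
Taking the (1/6, 1/6, 2/3)-weighted average: (1/6)·(-6/5) + (1/6)·(-17/5) + (2/3)·(-1) = -43/30.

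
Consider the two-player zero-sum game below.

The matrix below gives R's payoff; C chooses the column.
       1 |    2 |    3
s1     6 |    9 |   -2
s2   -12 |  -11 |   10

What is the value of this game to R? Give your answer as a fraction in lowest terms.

6/5

Column 2 is strictly dominated by 1 for C (it gives R more in every row).
The remaining 2×2 game on (s1, s2) × (1, 3) has no saddle point. Let R play s1 with probability p; indifference gives 6p − 12(1−p) = −2p + 10(1−p), so p = 11/15.
Similarly C's optimal q on 1 is 2/5, and the value is 6·(2/5) + (-2)·(3/5) = 6/5.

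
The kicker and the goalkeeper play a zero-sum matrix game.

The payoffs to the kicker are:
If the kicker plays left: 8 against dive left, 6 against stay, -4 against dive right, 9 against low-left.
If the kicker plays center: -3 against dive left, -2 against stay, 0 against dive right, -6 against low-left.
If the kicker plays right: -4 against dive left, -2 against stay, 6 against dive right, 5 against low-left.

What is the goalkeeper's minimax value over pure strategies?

6

The worst case (largest entry) in each column is dive left: 8, stay: 6, dive right: 6, low-left: 9.
The best (smallest) of these is 6.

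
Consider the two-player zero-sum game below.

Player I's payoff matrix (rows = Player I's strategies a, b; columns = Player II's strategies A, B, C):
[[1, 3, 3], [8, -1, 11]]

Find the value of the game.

Column C is strictly dominated by A for Player II (it gives Player I more in every row).
The remaining 2×2 game on (a, b) × (A, B) has no saddle point. Let Player I play a with probability p; indifference gives p + 8(1−p) = 3p − (1−p), so p = 9/11.
Similarly Player II's optimal q on A is 4/11, and the value is 1·(4/11) + (3)·(7/11) = 25/11.

25/11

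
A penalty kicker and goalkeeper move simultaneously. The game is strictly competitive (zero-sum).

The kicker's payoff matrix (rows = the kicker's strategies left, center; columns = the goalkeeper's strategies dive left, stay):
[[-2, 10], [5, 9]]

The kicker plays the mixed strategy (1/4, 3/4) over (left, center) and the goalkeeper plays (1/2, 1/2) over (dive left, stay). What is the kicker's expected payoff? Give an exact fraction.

25/4

Against (1/2, 1/2), each row's expected payoff is left: 4; center: 7.
Taking the (1/4, 3/4)-weighted average: (1/4)·(4) + (3/4)·(7) = 25/4.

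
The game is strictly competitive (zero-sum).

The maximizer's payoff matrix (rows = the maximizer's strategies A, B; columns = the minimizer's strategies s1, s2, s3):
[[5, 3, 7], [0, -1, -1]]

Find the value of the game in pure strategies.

3

Row minima: 3, -1 → the maximizer's maximin is 3.
Column maxima: 5, 3, 7 → the minimizer's minimax is 3.
They coincide at (A, s2), so the value is 3.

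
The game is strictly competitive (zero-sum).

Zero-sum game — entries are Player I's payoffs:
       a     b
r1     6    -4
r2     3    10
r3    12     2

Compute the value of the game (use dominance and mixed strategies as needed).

Row r1 is strictly dominated by row r3, so Player I never plays it.
The remaining 2×2 game on (r2, r3) × (a, b) has no saddle point. Let Player I play r2 with probability p; indifference gives 3p + 12(1−p) = 10p + 2(1−p), so p = 10/17.
Similarly Player II's optimal q on a is 8/17, and the value is 3·(8/17) + (10)·(9/17) = 114/17.

114/17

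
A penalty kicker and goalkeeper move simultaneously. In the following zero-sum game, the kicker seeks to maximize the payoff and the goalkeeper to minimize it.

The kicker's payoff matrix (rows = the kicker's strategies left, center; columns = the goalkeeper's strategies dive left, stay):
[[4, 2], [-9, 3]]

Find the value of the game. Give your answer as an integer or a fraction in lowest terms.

Row minima are 2 and -9, so the kicker's maximin is 2; column maxima are 4 and 3, so the goalkeeper's minimax is 3. These differ, so the equilibrium is in mixed strategies.
Let the kicker play left with probability p. The goalkeeper is indifferent when 4p − 9(1−p) = 2p + 3(1−p), giving p = 6/7.
Let the goalkeeper play dive left with probability q. The kicker is indifferent when 4q + 2(1−q) = −9q + 3(1−q), giving q = 1/14.
The value is 4·(1/14) + (2)·(13/14) = 15/7.

15/7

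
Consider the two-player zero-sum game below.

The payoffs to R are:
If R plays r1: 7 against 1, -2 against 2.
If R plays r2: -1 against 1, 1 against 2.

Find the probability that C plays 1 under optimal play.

Row minima are -2 and -1, so R's maximin is -1; column maxima are 7 and 1, so C's minimax is 1. These differ, so the equilibrium is in mixed strategies.
Let C play 1 with probability q. R is indifferent when 7q − 2(1−q) = −q + (1−q), giving q = 3/11.

3/11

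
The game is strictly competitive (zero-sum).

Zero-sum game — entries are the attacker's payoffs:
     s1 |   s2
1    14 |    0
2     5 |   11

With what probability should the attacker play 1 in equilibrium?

Row minima are 0 and 5, so the attacker's maximin is 5; column maxima are 14 and 11, so the defender's minimax is 11. These differ, so the equilibrium is in mixed strategies.
Let the attacker play 1 with probability p. The defender is indifferent when 14p + 5(1−p) = 11(1−p), giving p = 3/10.

3/10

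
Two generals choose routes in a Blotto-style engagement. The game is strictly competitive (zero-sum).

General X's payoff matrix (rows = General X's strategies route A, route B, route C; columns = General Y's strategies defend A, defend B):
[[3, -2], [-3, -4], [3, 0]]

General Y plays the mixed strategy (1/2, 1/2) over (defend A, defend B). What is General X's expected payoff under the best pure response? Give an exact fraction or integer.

route A: (3)·(1/2) + (-2)·(1/2) = 1/2.
route B: (-3)·(1/2) + (-4)·(1/2) = -7/2.
route C: (3)·(1/2) + (0)·(1/2) = 3/2.
The best pure response is route C with expected payoff 3/2.

3/2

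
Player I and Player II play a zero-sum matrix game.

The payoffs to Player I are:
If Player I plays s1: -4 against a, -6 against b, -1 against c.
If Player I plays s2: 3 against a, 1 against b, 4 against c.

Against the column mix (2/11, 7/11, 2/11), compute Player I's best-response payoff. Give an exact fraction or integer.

21/11

s1: (-4)·(2/11) + (-6)·(7/11) + (-1)·(2/11) = -52/11.
s2: (3)·(2/11) + (1)·(7/11) + (4)·(2/11) = 21/11.
The best pure response is s2 with expected payoff 21/11.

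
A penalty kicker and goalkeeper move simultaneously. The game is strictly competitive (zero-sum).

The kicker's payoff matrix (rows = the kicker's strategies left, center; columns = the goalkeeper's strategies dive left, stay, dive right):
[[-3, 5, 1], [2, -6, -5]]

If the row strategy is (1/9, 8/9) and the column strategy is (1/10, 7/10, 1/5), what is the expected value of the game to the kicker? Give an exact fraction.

-61/15

Against (1/10, 7/10, 1/5), each row's expected payoff is left: 17/5; center: -5.
Taking the (1/9, 8/9)-weighted average: (1/9)·(17/5) + (8/9)·(-5) = -61/15.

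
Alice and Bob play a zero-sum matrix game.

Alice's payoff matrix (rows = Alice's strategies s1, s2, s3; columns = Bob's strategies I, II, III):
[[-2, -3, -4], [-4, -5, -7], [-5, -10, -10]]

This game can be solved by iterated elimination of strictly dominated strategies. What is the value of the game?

Row s2 is strictly dominated by row s1 (-2>-4, -3>-5, -4>-7); eliminate s2.
Row s3 is strictly dominated by row s1 (-2>-5, -3>-10, -4>-10); eliminate s3.
Column I is strictly dominated by II for Bob (-3<-2); eliminate I.
Column II is strictly dominated by III for Bob (-4<-3); eliminate II.
Only (s1, III) remains, with payoff -4.

-4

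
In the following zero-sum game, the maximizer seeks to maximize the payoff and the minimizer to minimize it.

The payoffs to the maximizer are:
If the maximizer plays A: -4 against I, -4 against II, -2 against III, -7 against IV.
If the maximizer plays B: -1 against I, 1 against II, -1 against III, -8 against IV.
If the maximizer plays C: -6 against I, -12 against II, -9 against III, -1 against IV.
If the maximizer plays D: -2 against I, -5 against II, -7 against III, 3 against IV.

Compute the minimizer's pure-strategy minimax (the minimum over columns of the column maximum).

The worst case (largest entry) in each column is I: -1, II: 1, III: -1, IV: 3.
The best (smallest) of these is -1.

-1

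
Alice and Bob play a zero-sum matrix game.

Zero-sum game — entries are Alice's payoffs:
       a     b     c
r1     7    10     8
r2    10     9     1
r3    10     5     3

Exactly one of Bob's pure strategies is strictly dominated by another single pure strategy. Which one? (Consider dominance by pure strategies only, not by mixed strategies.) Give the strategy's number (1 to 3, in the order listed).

Bob prefers columns that give Alice less. Compare b with c: 8 < 10, 1 < 9, 3 < 5.
So c strictly dominates b for Bob; b is strictly dominated.

2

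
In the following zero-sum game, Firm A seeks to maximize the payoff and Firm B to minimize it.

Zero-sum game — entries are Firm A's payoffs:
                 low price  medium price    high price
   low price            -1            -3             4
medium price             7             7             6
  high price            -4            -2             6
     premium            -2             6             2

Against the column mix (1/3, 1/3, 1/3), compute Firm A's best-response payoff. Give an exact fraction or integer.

20/3

low price: (-1)·(1/3) + (-3)·(1/3) + (4)·(1/3) = 0.
medium price: (7)·(1/3) + (7)·(1/3) + (6)·(1/3) = 20/3.
high price: (-4)·(1/3) + (-2)·(1/3) + (6)·(1/3) = 0.
premium: (-2)·(1/3) + (6)·(1/3) + (2)·(1/3) = 2.
The best pure response is medium price with expected payoff 20/3.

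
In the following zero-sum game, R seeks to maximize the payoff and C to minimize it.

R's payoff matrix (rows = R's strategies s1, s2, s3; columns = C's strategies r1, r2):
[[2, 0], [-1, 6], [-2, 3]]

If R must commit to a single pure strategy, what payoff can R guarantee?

0

The worst-case payoff for each row is s1: 0, s2: -1, s3: -2.
The best of these is 0.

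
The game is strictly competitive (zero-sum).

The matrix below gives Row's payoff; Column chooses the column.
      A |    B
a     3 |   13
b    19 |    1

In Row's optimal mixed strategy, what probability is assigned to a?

9/14

Row minima are 3 and 1, so Row's maximin is 3; column maxima are 19 and 13, so Column's minimax is 13. These differ, so the equilibrium is in mixed strategies.
Let Row play a with probability p. Column is indifferent when 3p + 19(1−p) = 13p + (1−p), giving p = 9/14.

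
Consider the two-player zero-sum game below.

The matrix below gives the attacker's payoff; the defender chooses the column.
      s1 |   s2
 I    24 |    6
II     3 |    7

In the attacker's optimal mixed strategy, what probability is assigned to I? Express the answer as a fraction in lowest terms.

Row minima are 6 and 3, so the attacker's maximin is 6; column maxima are 24 and 7, so the defender's minimax is 7. These differ, so the equilibrium is in mixed strategies.
Let the attacker play I with probability p. The defender is indifferent when 24p + 3(1−p) = 6p + 7(1−p), giving p = 2/11.

2/11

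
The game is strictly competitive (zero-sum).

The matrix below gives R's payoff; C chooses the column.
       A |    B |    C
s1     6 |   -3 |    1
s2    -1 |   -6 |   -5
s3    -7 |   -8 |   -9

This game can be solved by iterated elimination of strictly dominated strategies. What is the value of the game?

Column A is strictly dominated by B for C (-3<6, -6<-1, -8<-7); eliminate A.
Row s2 is strictly dominated by row s1 (-3>-6, 1>-5); eliminate s2.
Row s3 is strictly dominated by row s1 (-3>-8, 1>-9); eliminate s3.
Column C is strictly dominated by B for C (-3<1); eliminate C.
Only (s1, B) remains, with payoff -3.

-3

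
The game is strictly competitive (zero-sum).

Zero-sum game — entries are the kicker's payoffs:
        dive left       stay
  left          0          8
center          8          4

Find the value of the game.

Row minima are 0 and 4, so the kicker's maximin is 4; column maxima are 8 and 8, so the goalkeeper's minimax is 8. These differ, so the equilibrium is in mixed strategies.
Let the kicker play left with probability p. The goalkeeper is indifferent when 8(1−p) = 8p + 4(1−p), giving p = 1/3.
Let the goalkeeper play dive left with probability q. The kicker is indifferent when 8(1−q) = 8q + 4(1−q), giving q = 1/3.
The value is 0·(1/3) + (8)·(2/3) = 16/3.

16/3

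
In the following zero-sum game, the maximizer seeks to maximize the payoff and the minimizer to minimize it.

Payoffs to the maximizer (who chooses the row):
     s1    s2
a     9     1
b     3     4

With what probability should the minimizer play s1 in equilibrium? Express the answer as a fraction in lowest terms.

1/3

Row minima are 1 and 3, so the maximizer's maximin is 3; column maxima are 9 and 4, so the minimizer's minimax is 4. These differ, so the equilibrium is in mixed strategies.
Let the minimizer play s1 with probability q. The maximizer is indifferent when 9q + (1−q) = 3q + 4(1−q), giving q = 1/3.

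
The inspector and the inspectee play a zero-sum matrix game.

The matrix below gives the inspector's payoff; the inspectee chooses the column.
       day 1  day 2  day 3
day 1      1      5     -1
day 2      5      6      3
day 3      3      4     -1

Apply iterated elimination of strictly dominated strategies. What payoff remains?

3

Column day 1 is strictly dominated by day 3 for the inspectee (-1<1, 3<5, -1<3); eliminate day 1.
Column day 2 is strictly dominated by day 3 for the inspectee (-1<5, 3<6, -1<4); eliminate day 2.
Row day 1 is strictly dominated by row day 2 (3>-1); eliminate day 1.
Row day 3 is strictly dominated by row day 2 (3>-1); eliminate day 3.
Only (day 2, day 3) remains, with payoff 3.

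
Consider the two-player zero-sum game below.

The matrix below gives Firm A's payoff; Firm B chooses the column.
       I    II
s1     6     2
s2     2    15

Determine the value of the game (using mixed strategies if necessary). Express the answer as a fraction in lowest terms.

Row minima are 2 and 2, so Firm A's maximin is 2; column maxima are 6 and 15, so Firm B's minimax is 6. These differ, so the equilibrium is in mixed strategies.
Let Firm A play s1 with probability p. Firm B is indifferent when 6p + 2(1−p) = 2p + 15(1−p), giving p = 13/17.
Let Firm B play I with probability q. Firm A is indifferent when 6q + 2(1−q) = 2q + 15(1−q), giving q = 13/17.
The value is 6·(13/17) + (2)·(4/17) = 86/17.

86/17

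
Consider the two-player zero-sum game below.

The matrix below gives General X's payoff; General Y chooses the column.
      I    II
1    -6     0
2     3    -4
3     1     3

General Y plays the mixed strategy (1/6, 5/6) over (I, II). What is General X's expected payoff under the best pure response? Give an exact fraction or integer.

8/3

1: (-6)·(1/6) + (0)·(5/6) = -1.
2: (3)·(1/6) + (-4)·(5/6) = -17/6.
3: (1)·(1/6) + (3)·(5/6) = 8/3.
The best pure response is 3 with expected payoff 8/3.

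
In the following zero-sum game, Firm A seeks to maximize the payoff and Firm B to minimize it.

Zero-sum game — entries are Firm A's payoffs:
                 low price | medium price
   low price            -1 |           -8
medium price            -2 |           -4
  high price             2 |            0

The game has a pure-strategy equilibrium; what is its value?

Row minima: -8, -4, 0 → Firm A's maximin is 0.
Column maxima: 2, 0 → Firm B's minimax is 0.
They coincide at (high price, medium price), so the value is 0.

0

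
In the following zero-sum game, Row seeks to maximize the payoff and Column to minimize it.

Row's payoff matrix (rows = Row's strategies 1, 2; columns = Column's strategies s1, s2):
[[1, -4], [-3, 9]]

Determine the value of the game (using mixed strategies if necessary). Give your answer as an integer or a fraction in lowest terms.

Row minima are -4 and -3, so Row's maximin is -3; column maxima are 1 and 9, so Column's minimax is 1. These differ, so the equilibrium is in mixed strategies.
Let Row play 1 with probability p. Column is indifferent when p − 3(1−p) = −4p + 9(1−p), giving p = 12/17.
Let Column play s1 with probability q. Row is indifferent when q − 4(1−q) = −3q + 9(1−q), giving q = 13/17.
The value is 1·(13/17) + (-4)·(4/17) = -3/17.

-3/17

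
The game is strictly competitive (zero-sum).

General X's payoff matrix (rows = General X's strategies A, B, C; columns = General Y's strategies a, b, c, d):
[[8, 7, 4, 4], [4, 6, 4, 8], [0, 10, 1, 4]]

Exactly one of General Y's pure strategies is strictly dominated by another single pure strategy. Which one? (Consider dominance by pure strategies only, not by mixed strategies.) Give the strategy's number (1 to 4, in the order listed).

General Y prefers columns that give General X less. Compare b with c: 4 < 7, 4 < 6, 1 < 10.
So c strictly dominates b for General Y; b is strictly dominated.

2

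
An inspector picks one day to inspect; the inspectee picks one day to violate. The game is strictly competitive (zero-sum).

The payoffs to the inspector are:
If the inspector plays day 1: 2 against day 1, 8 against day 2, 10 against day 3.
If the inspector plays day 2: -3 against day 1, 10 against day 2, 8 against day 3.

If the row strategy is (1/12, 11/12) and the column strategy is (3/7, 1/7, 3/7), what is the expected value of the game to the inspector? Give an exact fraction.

319/84

Against (3/7, 1/7, 3/7), each row's expected payoff is day 1: 44/7; day 2: 25/7.
Taking the (1/12, 11/12)-weighted average: (1/12)·(44/7) + (11/12)·(25/7) = 319/84.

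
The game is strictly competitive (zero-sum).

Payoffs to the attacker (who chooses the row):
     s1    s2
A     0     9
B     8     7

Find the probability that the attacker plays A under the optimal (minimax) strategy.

Row minima are 0 and 7, so the attacker's maximin is 7; column maxima are 8 and 9, so the defender's minimax is 8. These differ, so the equilibrium is in mixed strategies.
Let the attacker play A with probability p. The defender is indifferent when 8(1−p) = 9p + 7(1−p), giving p = 1/10.

1/10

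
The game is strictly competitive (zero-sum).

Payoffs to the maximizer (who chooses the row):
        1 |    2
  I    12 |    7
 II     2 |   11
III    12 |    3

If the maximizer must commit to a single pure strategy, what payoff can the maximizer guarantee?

7

The worst-case payoff for each row is I: 7, II: 2, III: 3.
The best of these is 7.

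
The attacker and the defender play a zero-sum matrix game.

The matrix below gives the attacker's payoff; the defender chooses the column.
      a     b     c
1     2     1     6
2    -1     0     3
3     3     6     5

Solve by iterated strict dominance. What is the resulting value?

3

Row 2 is strictly dominated by row 1 (2>-1, 1>0, 6>3); eliminate 2.
Column c is strictly dominated by a for the defender (2<6, 3<5); eliminate c.
Row 1 is strictly dominated by row 3 (3>2, 6>1); eliminate 1.
Column b is strictly dominated by a for the defender (3<6); eliminate b.
Only (3, a) remains, with payoff 3.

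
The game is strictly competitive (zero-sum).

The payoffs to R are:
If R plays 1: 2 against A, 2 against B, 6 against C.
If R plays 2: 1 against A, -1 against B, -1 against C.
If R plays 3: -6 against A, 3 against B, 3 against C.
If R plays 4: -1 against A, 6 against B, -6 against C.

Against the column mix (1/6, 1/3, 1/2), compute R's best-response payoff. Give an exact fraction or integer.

1: (2)·(1/6) + (2)·(1/3) + (6)·(1/2) = 4.
2: (1)·(1/6) + (-1)·(1/3) + (-1)·(1/2) = -2/3.
3: (-6)·(1/6) + (3)·(1/3) + (3)·(1/2) = 3/2.
4: (-1)·(1/6) + (6)·(1/3) + (-6)·(1/2) = -7/6.
The best pure response is 1 with expected payoff 4.

4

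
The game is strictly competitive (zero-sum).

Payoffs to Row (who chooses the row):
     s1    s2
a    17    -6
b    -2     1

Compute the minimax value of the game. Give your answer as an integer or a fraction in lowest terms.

Row minima are -6 and -2, so Row's maximin is -2; column maxima are 17 and 1, so Column's minimax is 1. These differ, so the equilibrium is in mixed strategies.
Let Row play a with probability p. Column is indifferent when 17p − 2(1−p) = −6p + (1−p), giving p = 3/26.
Let Column play s1 with probability q. Row is indifferent when 17q − 6(1−q) = −2q + (1−q), giving q = 7/26.
The value is 17·(7/26) + (-6)·(19/26) = 5/26.

5/26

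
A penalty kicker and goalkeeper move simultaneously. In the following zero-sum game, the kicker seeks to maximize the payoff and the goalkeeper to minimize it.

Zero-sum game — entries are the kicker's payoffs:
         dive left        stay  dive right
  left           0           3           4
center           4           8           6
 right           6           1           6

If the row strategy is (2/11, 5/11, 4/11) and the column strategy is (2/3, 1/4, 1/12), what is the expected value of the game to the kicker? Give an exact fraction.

Against (2/3, 1/4, 1/12), each row's expected payoff is left: 13/12; center: 31/6; right: 19/4.
Taking the (2/11, 5/11, 4/11)-weighted average: (2/11)·(13/12) + (5/11)·(31/6) + (4/11)·(19/4) = 47/11.

47/11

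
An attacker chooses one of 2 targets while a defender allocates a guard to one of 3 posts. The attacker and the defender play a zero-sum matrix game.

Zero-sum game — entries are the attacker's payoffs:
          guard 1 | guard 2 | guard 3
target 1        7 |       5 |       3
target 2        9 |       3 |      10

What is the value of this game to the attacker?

41/9

Column guard 1 is strictly dominated by guard 2 for the defender (it gives the attacker more in every row).
The remaining 2×2 game on (target 1, target 2) × (guard 2, guard 3) has no saddle point. Let the attacker play target 1 with probability p; indifference gives 5p + 3(1−p) = 3p + 10(1−p), so p = 7/9.
Similarly the defender's optimal q on guard 2 is 7/9, and the value is 5·(7/9) + (3)·(2/9) = 41/9.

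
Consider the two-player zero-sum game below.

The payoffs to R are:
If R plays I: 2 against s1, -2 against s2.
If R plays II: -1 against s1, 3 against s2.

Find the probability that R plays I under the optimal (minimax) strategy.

1/2

Row minima are -2 and -1, so R's maximin is -1; column maxima are 2 and 3, so C's minimax is 2. These differ, so the equilibrium is in mixed strategies.
Let R play I with probability p. C is indifferent when 2p − (1−p) = −2p + 3(1−p), giving p = 1/2.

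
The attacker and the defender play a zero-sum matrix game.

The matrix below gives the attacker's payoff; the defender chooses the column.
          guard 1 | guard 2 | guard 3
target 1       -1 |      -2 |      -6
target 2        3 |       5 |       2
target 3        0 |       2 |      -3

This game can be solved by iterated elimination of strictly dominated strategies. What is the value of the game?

2

Row target 1 is strictly dominated by row target 2 (3>-1, 5>-2, 2>-6); eliminate target 1.
Row target 3 is strictly dominated by row target 2 (3>0, 5>2, 2>-3); eliminate target 3.
Column guard 2 is strictly dominated by guard 1 for the defender (3<5); eliminate guard 2.
Column guard 1 is strictly dominated by guard 3 for the defender (2<3); eliminate guard 1.
Only (target 2, guard 3) remains, with payoff 2.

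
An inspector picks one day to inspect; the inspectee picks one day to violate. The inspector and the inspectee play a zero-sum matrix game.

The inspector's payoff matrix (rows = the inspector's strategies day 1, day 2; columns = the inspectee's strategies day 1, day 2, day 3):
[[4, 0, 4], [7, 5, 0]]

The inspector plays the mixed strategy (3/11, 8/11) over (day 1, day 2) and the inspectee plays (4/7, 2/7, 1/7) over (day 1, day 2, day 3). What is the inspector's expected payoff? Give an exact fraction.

52/11

Against (4/7, 2/7, 1/7), each row's expected payoff is day 1: 20/7; day 2: 38/7.
Taking the (3/11, 8/11)-weighted average: (3/11)·(20/7) + (8/11)·(38/7) = 52/11.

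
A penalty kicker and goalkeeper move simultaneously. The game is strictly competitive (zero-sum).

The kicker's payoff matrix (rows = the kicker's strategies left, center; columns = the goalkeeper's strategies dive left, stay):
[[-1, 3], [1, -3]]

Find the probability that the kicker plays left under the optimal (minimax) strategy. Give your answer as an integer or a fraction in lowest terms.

Row minima are -1 and -3, so the kicker's maximin is -1; column maxima are 1 and 3, so the goalkeeper's minimax is 1. These differ, so the equilibrium is in mixed strategies.
Let the kicker play left with probability p. The goalkeeper is indifferent when −p + (1−p) = 3p − 3(1−p), giving p = 1/2.

1/2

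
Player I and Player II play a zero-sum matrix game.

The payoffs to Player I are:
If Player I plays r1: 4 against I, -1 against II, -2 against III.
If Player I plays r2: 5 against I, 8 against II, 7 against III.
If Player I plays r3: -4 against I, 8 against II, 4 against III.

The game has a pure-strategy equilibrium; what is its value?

5

Row minima: -2, 5, -4 → Player I's maximin is 5.
Column maxima: 5, 8, 7 → Player II's minimax is 5.
They coincide at (r2, I), so the value is 5.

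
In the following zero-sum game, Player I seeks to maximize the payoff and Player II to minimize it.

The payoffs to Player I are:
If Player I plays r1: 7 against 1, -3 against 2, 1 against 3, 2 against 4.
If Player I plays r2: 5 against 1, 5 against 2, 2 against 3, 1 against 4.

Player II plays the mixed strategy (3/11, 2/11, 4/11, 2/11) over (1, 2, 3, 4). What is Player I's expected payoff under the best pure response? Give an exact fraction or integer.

r1: (7)·(3/11) + (-3)·(2/11) + (1)·(4/11) + (2)·(2/11) = 23/11.
r2: (5)·(3/11) + (5)·(2/11) + (2)·(4/11) + (1)·(2/11) = 35/11.
The best pure response is r2 with expected payoff 35/11.

35/11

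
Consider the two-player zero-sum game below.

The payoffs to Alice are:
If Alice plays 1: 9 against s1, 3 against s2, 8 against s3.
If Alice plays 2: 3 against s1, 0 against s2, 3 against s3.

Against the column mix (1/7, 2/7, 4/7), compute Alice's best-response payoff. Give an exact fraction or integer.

47/7

1: (9)·(1/7) + (3)·(2/7) + (8)·(4/7) = 47/7.
2: (3)·(1/7) + (0)·(2/7) + (3)·(4/7) = 15/7.
The best pure response is 1 with expected payoff 47/7.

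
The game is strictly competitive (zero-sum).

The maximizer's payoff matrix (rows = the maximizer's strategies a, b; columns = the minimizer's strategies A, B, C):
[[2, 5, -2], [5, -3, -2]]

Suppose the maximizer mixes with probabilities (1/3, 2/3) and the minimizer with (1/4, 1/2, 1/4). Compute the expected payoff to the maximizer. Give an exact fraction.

Against (1/4, 1/2, 1/4), each row's expected payoff is a: 5/2; b: -3/4.
Taking the (1/3, 2/3)-weighted average: (1/3)·(5/2) + (2/3)·(-3/4) = 1/3.

1/3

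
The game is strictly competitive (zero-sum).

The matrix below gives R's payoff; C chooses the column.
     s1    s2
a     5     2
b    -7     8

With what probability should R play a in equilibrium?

5/6

Row minima are 2 and -7, so R's maximin is 2; column maxima are 5 and 8, so C's minimax is 5. These differ, so the equilibrium is in mixed strategies.
Let R play a with probability p. C is indifferent when 5p − 7(1−p) = 2p + 8(1−p), giving p = 5/6.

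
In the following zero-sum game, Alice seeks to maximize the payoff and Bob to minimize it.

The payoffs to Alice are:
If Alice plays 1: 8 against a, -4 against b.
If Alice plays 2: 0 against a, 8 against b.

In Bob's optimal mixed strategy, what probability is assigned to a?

3/5

Row minima are -4 and 0, so Alice's maximin is 0; column maxima are 8 and 8, so Bob's minimax is 8. These differ, so the equilibrium is in mixed strategies.
Let Bob play a with probability q. Alice is indifferent when 8q − 4(1−q) = 8(1−q), giving q = 3/5.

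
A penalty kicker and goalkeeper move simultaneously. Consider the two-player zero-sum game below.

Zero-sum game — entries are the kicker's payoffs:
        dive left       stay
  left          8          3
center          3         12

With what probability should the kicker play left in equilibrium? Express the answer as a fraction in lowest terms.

Row minima are 3 and 3, so the kicker's maximin is 3; column maxima are 8 and 12, so the goalkeeper's minimax is 8. These differ, so the equilibrium is in mixed strategies.
Let the kicker play left with probability p. The goalkeeper is indifferent when 8p + 3(1−p) = 3p + 12(1−p), giving p = 9/14.

9/14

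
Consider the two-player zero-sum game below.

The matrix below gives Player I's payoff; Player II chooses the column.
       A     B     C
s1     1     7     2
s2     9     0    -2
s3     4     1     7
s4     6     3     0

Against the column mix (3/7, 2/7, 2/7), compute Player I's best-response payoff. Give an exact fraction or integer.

4

s1: (1)·(3/7) + (7)·(2/7) + (2)·(2/7) = 3.
s2: (9)·(3/7) + (0)·(2/7) + (-2)·(2/7) = 23/7.
s3: (4)·(3/7) + (1)·(2/7) + (7)·(2/7) = 4.
s4: (6)·(3/7) + (3)·(2/7) + (0)·(2/7) = 24/7.
The best pure response is s3 with expected payoff 4.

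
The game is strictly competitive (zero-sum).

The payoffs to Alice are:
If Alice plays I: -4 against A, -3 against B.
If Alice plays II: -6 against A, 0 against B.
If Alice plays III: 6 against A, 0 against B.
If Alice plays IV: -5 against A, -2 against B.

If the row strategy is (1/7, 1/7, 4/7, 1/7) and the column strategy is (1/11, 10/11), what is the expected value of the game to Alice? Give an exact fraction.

Against (1/11, 10/11), each row's expected payoff is I: -34/11; II: -6/11; III: 6/11; IV: -25/11.
Taking the (1/7, 1/7, 4/7, 1/7)-weighted average: (1/7)·(-34/11) + (1/7)·(-6/11) + (4/7)·(6/11) + (1/7)·(-25/11) = -41/77.

-41/77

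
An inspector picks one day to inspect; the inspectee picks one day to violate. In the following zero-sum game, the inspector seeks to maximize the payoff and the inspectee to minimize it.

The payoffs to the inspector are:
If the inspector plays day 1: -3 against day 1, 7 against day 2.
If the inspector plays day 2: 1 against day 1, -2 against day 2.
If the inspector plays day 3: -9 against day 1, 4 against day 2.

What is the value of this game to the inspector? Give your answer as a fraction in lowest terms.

Row day 3 is strictly dominated by row day 1, so the inspector never plays it.
The remaining 2×2 game on (day 1, day 2) × (day 1, day 2) has no saddle point. Let the inspector play day 1 with probability p; indifference gives −3p + (1−p) = 7p − 2(1−p), so p = 3/13.
Similarly the inspectee's optimal q on day 1 is 9/13, and the value is -3·(9/13) + (7)·(4/13) = 1/13.

1/13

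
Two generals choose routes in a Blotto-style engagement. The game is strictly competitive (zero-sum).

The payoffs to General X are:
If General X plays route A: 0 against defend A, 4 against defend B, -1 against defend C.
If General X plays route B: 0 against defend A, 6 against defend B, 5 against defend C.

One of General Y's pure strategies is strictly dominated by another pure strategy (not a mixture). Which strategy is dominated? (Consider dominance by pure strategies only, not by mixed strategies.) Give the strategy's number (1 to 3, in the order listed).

General Y prefers columns that give General X less. Compare defend B with defend A: 0 < 4, 0 < 6.
So defend A strictly dominates defend B for General Y; defend B is strictly dominated.

2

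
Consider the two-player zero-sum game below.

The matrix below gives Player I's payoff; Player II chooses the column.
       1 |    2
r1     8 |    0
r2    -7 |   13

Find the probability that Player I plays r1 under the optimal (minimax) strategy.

5/7

Row minima are 0 and -7, so Player I's maximin is 0; column maxima are 8 and 13, so Player II's minimax is 8. These differ, so the equilibrium is in mixed strategies.
Let Player I play r1 with probability p. Player II is indifferent when 8p − 7(1−p) = 13(1−p), giving p = 5/7.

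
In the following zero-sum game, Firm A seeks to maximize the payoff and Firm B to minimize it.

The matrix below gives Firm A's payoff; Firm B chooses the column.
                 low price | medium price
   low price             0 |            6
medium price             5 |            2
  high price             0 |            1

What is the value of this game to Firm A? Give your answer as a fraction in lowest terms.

10/3

Row high price is strictly dominated by row medium price, so Firm A never plays it.
The remaining 2×2 game on (low price, medium price) × (low price, medium price) has no saddle point. Let Firm A play low price with probability p; indifference gives 5(1−p) = 6p + 2(1−p), so p = 1/3.
Similarly Firm B's optimal q on low price is 4/9, and the value is 0·(4/9) + (6)·(5/9) = 10/3.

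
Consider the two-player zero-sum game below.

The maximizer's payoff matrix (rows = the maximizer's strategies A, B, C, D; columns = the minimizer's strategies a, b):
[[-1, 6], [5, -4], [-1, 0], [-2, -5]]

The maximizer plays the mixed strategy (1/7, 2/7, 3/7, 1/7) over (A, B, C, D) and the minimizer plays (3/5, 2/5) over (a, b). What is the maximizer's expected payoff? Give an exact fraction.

-2/35

Against (3/5, 2/5), each row's expected payoff is A: 9/5; B: 7/5; C: -3/5; D: -16/5.
Taking the (1/7, 2/7, 3/7, 1/7)-weighted average: (1/7)·(9/5) + (2/7)·(7/5) + (3/7)·(-3/5) + (1/7)·(-16/5) = -2/35.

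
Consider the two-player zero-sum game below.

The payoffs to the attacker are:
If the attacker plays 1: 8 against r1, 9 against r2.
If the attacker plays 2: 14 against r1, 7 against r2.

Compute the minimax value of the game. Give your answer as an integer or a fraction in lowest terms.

Row minima are 8 and 7, so the attacker's maximin is 8; column maxima are 14 and 9, so the defender's minimax is 9. These differ, so the equilibrium is in mixed strategies.
Let the attacker play 1 with probability p. The defender is indifferent when 8p + 14(1−p) = 9p + 7(1−p), giving p = 7/8.
Let the defender play r1 with probability q. The attacker is indifferent when 8q + 9(1−q) = 14q + 7(1−q), giving q = 1/4.
The value is 8·(1/4) + (9)·(3/4) = 35/4.

35/4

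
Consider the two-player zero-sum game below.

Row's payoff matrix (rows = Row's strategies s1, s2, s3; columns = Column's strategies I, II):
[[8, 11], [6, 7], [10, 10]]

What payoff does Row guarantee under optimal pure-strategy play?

Row minima: 8, 6, 10 → Row's maximin is 10.
Column maxima: 10, 11 → Column's minimax is 10.
They coincide at (s3, I), so the value is 10.

10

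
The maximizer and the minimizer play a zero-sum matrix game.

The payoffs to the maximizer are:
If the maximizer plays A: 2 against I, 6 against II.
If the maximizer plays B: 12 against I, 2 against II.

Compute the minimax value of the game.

34/7

Row minima are 2 and 2, so the maximizer's maximin is 2; column maxima are 12 and 6, so the minimizer's minimax is 6. These differ, so the equilibrium is in mixed strategies.
Let the maximizer play A with probability p. The minimizer is indifferent when 2p + 12(1−p) = 6p + 2(1−p), giving p = 5/7.
Let the minimizer play I with probability q. The maximizer is indifferent when 2q + 6(1−q) = 12q + 2(1−q), giving q = 2/7.
The value is 2·(2/7) + (6)·(5/7) = 34/7.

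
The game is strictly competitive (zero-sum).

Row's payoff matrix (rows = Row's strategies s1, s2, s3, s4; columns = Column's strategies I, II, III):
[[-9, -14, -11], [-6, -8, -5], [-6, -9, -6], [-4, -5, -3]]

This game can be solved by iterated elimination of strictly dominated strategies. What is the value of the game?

Row s3 is strictly dominated by row s4 (-4>-6, -5>-9, -3>-6); eliminate s3.
Column III is strictly dominated by II for Column (-14<-11, -8<-5, -5<-3); eliminate III.
Column I is strictly dominated by II for Column (-14<-9, -8<-6, -5<-4); eliminate I.
Row s2 is strictly dominated by row s4 (-5>-8); eliminate s2.
Row s1 is strictly dominated by row s4 (-5>-14); eliminate s1.
Only (s4, II) remains, with payoff -5.

-5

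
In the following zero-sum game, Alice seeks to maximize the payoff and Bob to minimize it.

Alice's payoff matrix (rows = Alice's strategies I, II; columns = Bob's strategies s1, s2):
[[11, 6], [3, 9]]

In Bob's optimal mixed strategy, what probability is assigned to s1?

3/11

Row minima are 6 and 3, so Alice's maximin is 6; column maxima are 11 and 9, so Bob's minimax is 9. These differ, so the equilibrium is in mixed strategies.
Let Bob play s1 with probability q. Alice is indifferent when 11q + 6(1−q) = 3q + 9(1−q), giving q = 3/11.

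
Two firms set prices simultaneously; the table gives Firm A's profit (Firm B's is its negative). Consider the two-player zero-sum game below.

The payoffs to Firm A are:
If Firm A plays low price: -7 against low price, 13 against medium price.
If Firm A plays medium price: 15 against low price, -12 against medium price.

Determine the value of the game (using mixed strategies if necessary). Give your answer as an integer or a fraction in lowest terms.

111/47

Row minima are -7 and -12, so Firm A's maximin is -7; column maxima are 15 and 13, so Firm B's minimax is 13. These differ, so the equilibrium is in mixed strategies.
Let Firm A play low price with probability p. Firm B is indifferent when −7p + 15(1−p) = 13p − 12(1−p), giving p = 27/47.
Let Firm B play low price with probability q. Firm A is indifferent when −7q + 13(1−q) = 15q − 12(1−q), giving q = 25/47.
The value is -7·(25/47) + (13)·(22/47) = 111/47.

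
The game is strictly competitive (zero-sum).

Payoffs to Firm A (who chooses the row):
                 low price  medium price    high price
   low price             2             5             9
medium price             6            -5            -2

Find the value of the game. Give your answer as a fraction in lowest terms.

20/7

Column high price is strictly dominated by medium price for Firm B (it gives Firm A more in every row).
The remaining 2×2 game on (low price, medium price) × (low price, medium price) has no saddle point. Let Firm A play low price with probability p; indifference gives 2p + 6(1−p) = 5p − 5(1−p), so p = 11/14.
Similarly Firm B's optimal q on low price is 5/7, and the value is 2·(5/7) + (5)·(2/7) = 20/7.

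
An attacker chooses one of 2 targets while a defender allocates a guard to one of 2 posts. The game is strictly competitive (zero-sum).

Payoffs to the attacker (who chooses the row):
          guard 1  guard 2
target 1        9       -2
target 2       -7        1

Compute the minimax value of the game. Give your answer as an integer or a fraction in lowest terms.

Row minima are -2 and -7, so the attacker's maximin is -2; column maxima are 9 and 1, so the defender's minimax is 1. These differ, so the equilibrium is in mixed strategies.
Let the attacker play target 1 with probability p. The defender is indifferent when 9p − 7(1−p) = −2p + (1−p), giving p = 8/19.
Let the defender play guard 1 with probability q. The attacker is indifferent when 9q − 2(1−q) = −7q + (1−q), giving q = 3/19.
The value is 9·(3/19) + (-2)·(16/19) = -5/19.

-5/19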